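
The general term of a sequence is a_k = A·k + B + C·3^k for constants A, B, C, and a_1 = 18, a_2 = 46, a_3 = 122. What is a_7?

8778

The three given values yield: A + B + 3C = 18; 2A + B + 9C = 46; 3A + B + 27C = 122.
Subtracting the first from the second: A + 6C = 28.
Subtracting the second from the third: A + 18C = 76.
Solving: C = 4, A = 4, then B = 2.
Therefore a_7 = 28 + 2 + 4·2187 = 8778.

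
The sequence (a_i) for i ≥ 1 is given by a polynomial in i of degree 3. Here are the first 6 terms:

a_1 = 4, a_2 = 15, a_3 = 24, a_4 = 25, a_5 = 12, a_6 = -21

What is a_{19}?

-5000

1st diffs: 11, 9, 1, -13, -33.
2nd diffs: -2, -8, -14, -20.
3rd diffs: -6, -6, -6 (constant).
Newton forward-difference form: a_i = 4 + 11·C(i-1,1) + (-2)·C(i-1,2) + (-6)·C(i-1,3).
At i = 19: i-1 = 18, so a_{19} = 4 + 198 - 306 - 4896 = -5000.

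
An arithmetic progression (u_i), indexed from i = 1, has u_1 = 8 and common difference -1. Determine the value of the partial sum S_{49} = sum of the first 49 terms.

-784

u_i = 8 + (i - 1)·(-1).
u_{49} = -40; S = 49·(8 + (-40))/2 = -784.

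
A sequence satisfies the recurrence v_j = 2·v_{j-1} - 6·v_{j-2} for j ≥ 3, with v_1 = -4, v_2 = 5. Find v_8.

Applying the relation repeatedly:
v_3 = 34; v_4 = 38; v_5 = -128; v_6 = -484; v_7 = -200; v_8 = 2504.

2504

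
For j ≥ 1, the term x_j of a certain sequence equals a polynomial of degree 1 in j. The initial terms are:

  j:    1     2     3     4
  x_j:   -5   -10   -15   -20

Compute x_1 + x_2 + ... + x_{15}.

1st diffs: -5, -5, -5 (constant).
So x_j = -5j.
Continuing: …, -25, -30, -35, -40, …, x_{15} = -75.
Summing j = 1..15 (15 terms) gives -600.

-600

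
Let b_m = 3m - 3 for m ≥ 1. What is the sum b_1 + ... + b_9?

108

Over m = 1..9: Σm = 45.
Total = (3)·45 + (-3)·9 = 108.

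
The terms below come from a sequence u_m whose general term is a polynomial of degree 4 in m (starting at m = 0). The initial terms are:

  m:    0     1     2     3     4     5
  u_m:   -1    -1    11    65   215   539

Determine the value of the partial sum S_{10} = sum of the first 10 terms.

13778

1st diffs: 0, 12, 54, 150, 324.
2nd diffs: 12, 42, 96, 174.
3rd diffs: 30, 54, 78.
4th diffs: 24, 24 (constant).
So u_m = m^4 - m^3 + 2m^2 - 2m - 1.
Continuing: 1139, 2141, 3695, 5975.
Summing m = 0..9 (10 terms) gives 13778.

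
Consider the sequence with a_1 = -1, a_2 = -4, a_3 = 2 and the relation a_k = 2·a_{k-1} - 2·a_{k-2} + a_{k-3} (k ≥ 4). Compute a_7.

Applying the relation repeatedly:
a_4 = 11;  a_5 = 14;  a_6 = 8;  a_7 = -1.

-1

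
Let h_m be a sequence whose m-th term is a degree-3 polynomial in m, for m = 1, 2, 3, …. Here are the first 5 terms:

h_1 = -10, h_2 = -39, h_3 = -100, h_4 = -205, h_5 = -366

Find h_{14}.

1st diffs: -29, -61, -105, -161.
2nd diffs: -32, -44, -56.
3rd diffs: -12, -12 (constant).
So h_m = -2m^3 - 4m^2 - 3m - 1.
Evaluating at m = 14 gives h_{14} = -6315.

-6315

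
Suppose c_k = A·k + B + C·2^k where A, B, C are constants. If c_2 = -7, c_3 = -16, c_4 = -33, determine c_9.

-1030

At k = 2, 3, 4: 2A + B + 4C = -7; 3A + B + 8C = -16; 4A + B + 16C = -33.
Subtracting the first from the second: A + 4C = -9.
Subtracting the second from the third: A + 8C = -17.
Solving: C = -2, A = -1, then B = 3.
So c_k = -1·k + 3 + (-2)·2^k; at k=9 this is -1030.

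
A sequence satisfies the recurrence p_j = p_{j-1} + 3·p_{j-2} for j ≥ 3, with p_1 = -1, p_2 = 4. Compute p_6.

55

p_3 = 1;  p_4 = 13;  p_5 = 16;  p_6 = 55.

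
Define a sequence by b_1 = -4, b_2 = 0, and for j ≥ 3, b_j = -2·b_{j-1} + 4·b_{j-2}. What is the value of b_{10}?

43008

Step forward from the initial values:
b_3 = -16;  b_4 = 32;  b_5 = -128;  b_6 = 384;  b_7 = -1280;  b_8 = 4096;  b_9 = -13312;  b_{10} = 43008.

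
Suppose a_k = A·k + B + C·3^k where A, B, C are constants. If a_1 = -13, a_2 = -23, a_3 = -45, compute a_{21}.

-10460353293

Write the equations: A + B + 3C = -13; 2A + B + 9C = -23; 3A + B + 27C = -45.
Subtracting the first from the second: A + 6C = -10.
Subtracting the second from the third: A + 18C = -22.
Solving: C = -1, A = -4, then B = -6.
Therefore a_{21} = -84 + (-6) + (-1)·10460353203 = -10460353293.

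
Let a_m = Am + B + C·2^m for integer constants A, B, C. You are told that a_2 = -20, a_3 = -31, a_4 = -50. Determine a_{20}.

The three given values yield: 2A + B + 4C = -20; 3A + B + 8C = -31; 4A + B + 16C = -50.
Subtracting the first from the second: A + 4C = -11.
Subtracting the second from the third: A + 8C = -19.
Solving: C = -2, A = -3, then B = -6.
Therefore a_{20} = -60 + (-6) + (-2)·1048576 = -2097218.

-2097218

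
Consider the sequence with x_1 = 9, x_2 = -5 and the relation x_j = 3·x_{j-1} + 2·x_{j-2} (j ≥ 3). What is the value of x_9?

339

Iterate the recurrence:
x_3 = 3  x_4 = -1  x_5 = 3  x_6 = 7  x_7 = 27  x_8 = 95  x_9 = 339.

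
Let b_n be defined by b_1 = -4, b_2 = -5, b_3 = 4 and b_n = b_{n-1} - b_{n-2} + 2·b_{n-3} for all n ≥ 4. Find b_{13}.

b_4 = 1; b_5 = -13; b_6 = -6; b_7 = 9; b_8 = -11; b_9 = -32; b_{10} = -3; b_{11} = 7; b_{12} = -54; b_{13} = -67.

-67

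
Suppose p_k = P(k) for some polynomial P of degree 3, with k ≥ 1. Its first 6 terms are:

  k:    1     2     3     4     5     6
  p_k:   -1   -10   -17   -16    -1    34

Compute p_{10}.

1st diffs: -9, -7, 1, 15, 35.
2nd diffs: 2, 8, 14, 20.
3rd diffs: 6, 6, 6 (constant).
Newton forward-difference form: p_k = -1 + (-9)·C(k-1,1) + 2·C(k-1,2) + 6·C(k-1,3).
At k = 10: k-1 = 9, so p_{10} = -1 - 81 + 72 + 504 = 494.

494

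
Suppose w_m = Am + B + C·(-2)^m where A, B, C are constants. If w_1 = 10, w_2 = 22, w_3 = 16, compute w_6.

Write the equations: A + B - 2C = 10; 2A + B + 4C = 22; 3A + B - 8C = 16.
Subtracting the first from the second: A + 6C = 12.
Subtracting the second from the third: A - 12C = -6.
Solving: C = 1, A = 6, then B = 6.
Therefore w_6 = 36 + 6 + 1·64 = 106.

106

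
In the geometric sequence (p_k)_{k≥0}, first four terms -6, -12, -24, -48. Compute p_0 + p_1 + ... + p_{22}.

-50331642

Common ratio r = 2.
p_k = (-6)·2^(k-0).
S = (-6)·(2^23 - 1)/(2 - 1) = (-6)·(8388608 - 1)/(1) = -50331642.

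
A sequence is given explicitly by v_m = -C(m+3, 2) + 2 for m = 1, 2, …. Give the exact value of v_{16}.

C(19, 2) = 171, so v_{16} = -169.

-169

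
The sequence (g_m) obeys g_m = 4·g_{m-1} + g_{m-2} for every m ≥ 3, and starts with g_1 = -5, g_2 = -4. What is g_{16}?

Iterate the recurrence:
g_3 = -21; g_4 = -88; g_5 = -373; …; g_{13} = -38672149; g_{14} = -163817852; g_{15} = -693943557; g_{16} = -2939592080.

-2939592080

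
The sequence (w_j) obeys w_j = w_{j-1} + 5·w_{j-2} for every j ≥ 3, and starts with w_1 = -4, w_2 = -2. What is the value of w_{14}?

-1244882

Applying the relation repeatedly:
w_3 = -22;  w_4 = -32;  w_5 = -142;  …;  w_{11} = -58102;  w_{12} = -159062;  w_{13} = -449572;  w_{14} = -1244882.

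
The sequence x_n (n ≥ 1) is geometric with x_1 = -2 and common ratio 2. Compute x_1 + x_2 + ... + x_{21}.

x_n = (-2)·2^(n-1).
S = (-2)·(2^21 - 1)/(2 - 1) = (-2)·(2097152 - 1)/(1) = -4194302.

-4194302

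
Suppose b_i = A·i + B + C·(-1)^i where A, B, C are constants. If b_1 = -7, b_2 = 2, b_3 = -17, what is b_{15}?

The three given values yield: A + B - C = -7; 2A + B + C = 2; 3A + B - C = -17.
Subtracting the first from the second: A + 2C = 9.
Subtracting the second from the third: A - 2C = -19.
Solving: C = 7, A = -5, then B = 5.
So b_i = -5·i + 5 + 7·(-1)^i; at i=15 this is -77.

-77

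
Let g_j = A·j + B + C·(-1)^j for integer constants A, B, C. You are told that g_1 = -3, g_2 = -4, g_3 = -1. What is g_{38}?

32

Plug in j = 1, 2, 3: A + B - C = -3; 2A + B + C = -4; 3A + B - C = -1.
Subtracting the first from the second: A + 2C = -1.
Subtracting the second from the third: A - 2C = 3.
Solving: C = -1, A = 1, then B = -5.
Therefore g_{38} = 38 + (-5) + (-1)·1 = 32.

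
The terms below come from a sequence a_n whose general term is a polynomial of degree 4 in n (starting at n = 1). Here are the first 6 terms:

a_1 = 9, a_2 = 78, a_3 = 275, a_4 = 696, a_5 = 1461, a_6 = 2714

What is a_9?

11201

1st diffs: 69, 197, 421, 765, 1253.
2nd diffs: 128, 224, 344, 488.
3rd diffs: 96, 120, 144.
4th diffs: 24, 24 (constant).
Newton forward-difference form: a_n = 9 + 69·C(n-1,1) + 128·C(n-1,2) + 96·C(n-1,3) + 24·C(n-1,4).
At n = 9: n-1 = 8, so a_9 = 9 + 552 + 3584 + 5376 + 1680 = 11201.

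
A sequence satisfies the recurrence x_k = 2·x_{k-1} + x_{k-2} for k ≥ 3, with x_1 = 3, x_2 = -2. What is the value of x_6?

-22

x_3 = -1, x_4 = -4, x_5 = -9, x_6 = -22.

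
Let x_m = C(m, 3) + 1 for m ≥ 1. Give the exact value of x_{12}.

C(12, 3) = 220, so x_{12} = 221.

221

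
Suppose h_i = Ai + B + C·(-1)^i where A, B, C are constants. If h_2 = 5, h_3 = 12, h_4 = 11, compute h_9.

30

Write the equations: 2A + B + C = 5; 3A + B - C = 12; 4A + B + C = 11.
Subtracting the first from the second: A - 2C = 7.
Subtracting the second from the third: A + 2C = -1.
Solving: C = -2, A = 3, then B = 1.
So h_i = 3·i + 1 + (-2)·(-1)^i; at i=9 this is 30.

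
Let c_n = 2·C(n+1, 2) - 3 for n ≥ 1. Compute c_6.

C(7, 2) = 21, so c_6 = 39.

39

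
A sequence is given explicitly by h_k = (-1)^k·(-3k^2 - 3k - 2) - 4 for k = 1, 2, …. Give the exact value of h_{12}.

-474

(-1)^12 = 1; -3k^2 - 3k - 2 at k=12 is -470; so h_{12} = -474.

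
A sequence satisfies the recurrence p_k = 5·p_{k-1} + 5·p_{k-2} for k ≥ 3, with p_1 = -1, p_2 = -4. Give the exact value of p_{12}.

Applying the relation repeatedly:
p_3 = -25; p_4 = -145; p_5 = -850; p_6 = -4975; p_7 = -29125; p_8 = -170500; p_9 = -998125; p_{10} = -5843125; p_{11} = -34206250; p_{12} = -200246875.

-200246875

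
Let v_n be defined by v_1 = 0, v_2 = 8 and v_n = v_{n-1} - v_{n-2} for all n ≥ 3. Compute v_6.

-8

Step forward from the initial values:
v_3 = 8; v_4 = 0; v_5 = -8; v_6 = -8.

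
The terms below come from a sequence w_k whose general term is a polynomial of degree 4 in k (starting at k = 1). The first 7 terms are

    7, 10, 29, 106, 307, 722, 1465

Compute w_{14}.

1st diffs: 3, 19, 77, 201, 415, 743.
2nd diffs: 16, 58, 124, 214, 328.
3rd diffs: 42, 66, 90, 114.
4th diffs: 24, 24, 24 (constant).
Newton forward-difference form: w_k = 7 + 3·C(k-1,1) + 16·C(k-1,2) + 42·C(k-1,3) + 24·C(k-1,4).
At k = 14: k-1 = 13, so w_{14} = 7 + 39 + 1248 + 12012 + 17160 = 30466.

30466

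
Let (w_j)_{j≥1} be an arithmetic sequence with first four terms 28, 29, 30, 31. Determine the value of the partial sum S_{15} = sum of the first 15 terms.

525

Common difference d = 1.
w_j = 28 + (j - 1)·1.
w_{15} = 42; S = 15·(28 + 42)/2 = 525.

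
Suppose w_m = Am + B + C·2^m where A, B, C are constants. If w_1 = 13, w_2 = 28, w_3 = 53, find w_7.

673

At m = 1, 2, 3: A + B + 2C = 13; 2A + B + 4C = 28; 3A + B + 8C = 53.
Subtracting the first from the second: A + 2C = 15.
Subtracting the second from the third: A + 4C = 25.
Solving: C = 5, A = 5, then B = -2.
So w_m = 5·m + (-2) + 5·2^m; at m=7 this is 673.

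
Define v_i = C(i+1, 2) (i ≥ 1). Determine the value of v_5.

15

C(6, 2) = 15, so v_5 = 15.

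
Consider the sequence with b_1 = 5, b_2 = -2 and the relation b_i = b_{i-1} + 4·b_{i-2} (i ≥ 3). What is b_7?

b_3 = 18;  b_4 = 10;  b_5 = 82;  b_6 = 122;  b_7 = 450.

450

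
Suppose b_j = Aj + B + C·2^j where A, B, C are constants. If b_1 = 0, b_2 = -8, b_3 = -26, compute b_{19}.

The three given values yield: A + B + 2C = 0; 2A + B + 4C = -8; 3A + B + 8C = -26.
Subtracting the first from the second: A + 2C = -8.
Subtracting the second from the third: A + 4C = -18.
Solving: C = -5, A = 2, then B = 8.
Hence b_{19} = 2·19 + 8 + (-5)·524288 = -2621394.

-2621394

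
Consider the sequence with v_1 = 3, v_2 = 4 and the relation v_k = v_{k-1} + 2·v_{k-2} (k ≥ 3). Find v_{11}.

2390

Iterate the recurrence:
v_3 = 10  v_4 = 18  v_5 = 38  v_6 = 74  v_7 = 150  v_8 = 298  v_9 = 598  v_{10} = 1194  v_{11} = 2390.
(Characteristic roots are 2 and -1.)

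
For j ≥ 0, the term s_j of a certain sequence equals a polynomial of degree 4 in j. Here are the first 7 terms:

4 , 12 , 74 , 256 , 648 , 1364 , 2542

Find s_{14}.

1st diffs: 8, 62, 182, 392, 716, 1178.
2nd diffs: 54, 120, 210, 324, 462.
3rd diffs: 66, 90, 114, 138.
4th diffs: 24, 24, 24 (constant).
Newton forward-difference form: s_j = 4 + 8·C(j,1) + 54·C(j,2) + 66·C(j,3) + 24·C(j,4).
At j = 14: j = 14, so s_{14} = 4 + 112 + 4914 + 24024 + 24024 = 53078.

53078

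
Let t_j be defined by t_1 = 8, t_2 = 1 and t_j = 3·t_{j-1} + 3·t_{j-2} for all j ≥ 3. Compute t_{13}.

t_3 = 27  t_4 = 84  t_5 = 333  …  t_{10} = 258876  t_{11} = 981477  t_{12} = 3721059  t_{13} = 14107608.

14107608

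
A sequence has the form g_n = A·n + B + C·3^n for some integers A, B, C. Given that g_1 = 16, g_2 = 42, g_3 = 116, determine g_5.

984

At n = 1, 2, 3: A + B + 3C = 16; 2A + B + 9C = 42; 3A + B + 27C = 116.
Subtracting the first from the second: A + 6C = 26.
Subtracting the second from the third: A + 18C = 74.
Solving: C = 4, A = 2, then B = 2.
Hence g_5 = 2·5 + 2 + 4·243 = 984.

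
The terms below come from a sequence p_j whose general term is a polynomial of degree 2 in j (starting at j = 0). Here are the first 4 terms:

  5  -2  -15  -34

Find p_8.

-219

1st diffs: -7, -13, -19.
2nd diffs: -6, -6 (constant).
Newton forward-difference form: p_j = 5 + (-7)·C(j,1) + (-6)·C(j,2).
At j = 8: j = 8, so p_8 = 5 - 56 - 168 = -219.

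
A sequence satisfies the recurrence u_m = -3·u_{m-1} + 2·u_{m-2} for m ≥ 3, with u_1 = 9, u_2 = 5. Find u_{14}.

-194215

u_3 = 3;  u_4 = 1;  u_5 = 3;  …;  u_{11} = 4299;  u_{12} = -15311;  u_{13} = 54531;  u_{14} = -194215.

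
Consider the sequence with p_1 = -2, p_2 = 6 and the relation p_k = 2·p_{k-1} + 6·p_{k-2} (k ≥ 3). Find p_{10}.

58464

p_3 = 0; p_4 = 36; p_5 = 72; p_6 = 360; p_7 = 1152; p_8 = 4464; p_9 = 15840; p_{10} = 58464.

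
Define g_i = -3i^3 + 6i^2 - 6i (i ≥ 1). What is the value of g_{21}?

g_{21} = -3·21^3 + 6·21^2 - 6·21 = -25263.

-25263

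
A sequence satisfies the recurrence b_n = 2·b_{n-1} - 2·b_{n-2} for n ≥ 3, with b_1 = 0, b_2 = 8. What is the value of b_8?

-64

b_3 = 16  b_4 = 16  b_5 = 0  b_6 = -32  b_7 = -64  b_8 = -64.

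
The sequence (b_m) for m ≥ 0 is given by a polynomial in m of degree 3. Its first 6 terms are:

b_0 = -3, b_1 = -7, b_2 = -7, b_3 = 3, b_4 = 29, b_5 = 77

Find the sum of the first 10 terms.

1st diffs: -4, 0, 10, 26, 48.
2nd diffs: 4, 10, 16, 22.
3rd diffs: 6, 6, 6 (constant).
Newton forward-difference form: b_m = -3 + (-4)·C(m,1) + 4·C(m,2) + 6·C(m,3).
Continuing: 153, 263, 413, 609.
Summing m = 0..9 (10 terms) gives 1530.

1530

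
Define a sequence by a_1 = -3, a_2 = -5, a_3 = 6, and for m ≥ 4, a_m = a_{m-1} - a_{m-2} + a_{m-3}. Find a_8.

Step forward from the initial values:
a_4 = 8; a_5 = -3; a_6 = -5; a_7 = 6; a_8 = 8.

8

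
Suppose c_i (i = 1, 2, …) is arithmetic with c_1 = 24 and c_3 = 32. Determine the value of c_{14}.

Common difference d = (32 - 24) / (3 - 1) = 4.
c_i = 24 + (i - 1)·4.
c_{14} = 24 + 13·4 = 76.

76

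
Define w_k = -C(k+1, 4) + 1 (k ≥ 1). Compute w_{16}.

C(17, 4) = 2380, so w_{16} = -2379.

-2379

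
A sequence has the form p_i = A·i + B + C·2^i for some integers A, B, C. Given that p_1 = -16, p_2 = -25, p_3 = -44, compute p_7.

Write the equations: A + B + 2C = -16; 2A + B + 4C = -25; 3A + B + 8C = -44.
Subtracting the first from the second: A + 2C = -9.
Subtracting the second from the third: A + 4C = -19.
Solving: C = -5, A = 1, then B = -7.
So p_i = 1·i + (-7) + (-5)·2^i; at i=7 this is -640.

-640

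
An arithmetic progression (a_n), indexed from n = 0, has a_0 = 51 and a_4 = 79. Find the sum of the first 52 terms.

Common difference d = (79 - 51) / (4 - 0) = 7.
a_n = 51 + (n - 0)·7.
a_{51} = 408; S = 52·(51 + 408)/2 = 11934.

11934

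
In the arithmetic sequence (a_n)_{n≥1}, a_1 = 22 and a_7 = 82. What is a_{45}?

Common difference d = (82 - 22) / (7 - 1) = 10.
a_n = 22 + (n - 1)·10.
a_{45} = 22 + 44·10 = 462.

462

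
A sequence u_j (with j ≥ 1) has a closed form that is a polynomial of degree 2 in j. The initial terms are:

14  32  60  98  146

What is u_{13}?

1st diffs: 18, 28, 38, 48.
2nd diffs: 10, 10, 10 (constant).
Newton forward-difference form: u_j = 14 + 18·C(j-1,1) + 10·C(j-1,2).
At j = 13: j-1 = 12, so u_{13} = 14 + 216 + 660 = 890.

890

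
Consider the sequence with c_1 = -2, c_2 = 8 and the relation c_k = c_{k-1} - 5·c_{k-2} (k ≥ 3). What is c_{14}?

-155672

Applying the relation repeatedly:
c_3 = 18; c_4 = -22; c_5 = -112; …; c_{11} = 6048; c_{12} = 31358; c_{13} = 1118; c_{14} = -155672.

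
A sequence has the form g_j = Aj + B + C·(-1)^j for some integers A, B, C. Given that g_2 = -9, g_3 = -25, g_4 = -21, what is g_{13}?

-85

The three given values yield: 2A + B + C = -9; 3A + B - C = -25; 4A + B + C = -21.
Subtracting the first from the second: A - 2C = -16.
Subtracting the second from the third: A + 2C = 4.
Solving: C = 5, A = -6, then B = -2.
Therefore g_{13} = -78 + (-2) + 5·(-1) = -85.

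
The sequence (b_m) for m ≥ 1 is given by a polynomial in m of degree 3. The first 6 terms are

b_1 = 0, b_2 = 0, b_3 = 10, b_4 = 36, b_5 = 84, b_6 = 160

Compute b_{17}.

1st diffs: 0, 10, 26, 48, 76.
2nd diffs: 10, 16, 22, 28.
3rd diffs: 6, 6, 6 (constant).
Newton forward-difference form: b_m = 10·C(m-1,2) + 6·C(m-1,3).
At m = 17: m-1 = 16, so b_{17} = 1200 + 3360 = 4560.

4560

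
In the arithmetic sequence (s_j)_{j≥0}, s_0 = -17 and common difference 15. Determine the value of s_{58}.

s_j = -17 + (j - 0)·15.
s_{58} = -17 + 58·15 = 853.

853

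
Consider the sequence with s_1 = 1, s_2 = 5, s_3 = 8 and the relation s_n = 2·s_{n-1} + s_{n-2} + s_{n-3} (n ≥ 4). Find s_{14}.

255125

Applying the relation repeatedly:
s_4 = 22, s_5 = 57, s_6 = 144, …, s_{11} = 15444, s_{12} = 39333, s_{13} = 100174, s_{14} = 255125.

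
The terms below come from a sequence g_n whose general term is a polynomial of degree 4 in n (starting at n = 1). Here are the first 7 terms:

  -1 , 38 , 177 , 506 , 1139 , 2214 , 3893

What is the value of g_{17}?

106703

1st diffs: 39, 139, 329, 633, 1075, 1679.
2nd diffs: 100, 190, 304, 442, 604.
3rd diffs: 90, 114, 138, 162.
4th diffs: 24, 24, 24 (constant).
So g_n = n^4 + 5n^3 - 5n^2 + 4n - 6.
Evaluating at n = 17 gives g_{17} = 106703.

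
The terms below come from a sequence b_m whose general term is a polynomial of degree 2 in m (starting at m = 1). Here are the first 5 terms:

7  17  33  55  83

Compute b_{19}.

1st diffs: 10, 16, 22, 28.
2nd diffs: 6, 6, 6 (constant).
So b_m = 3m^2 + m + 3.
Evaluating at m = 19 gives b_{19} = 1105.

1105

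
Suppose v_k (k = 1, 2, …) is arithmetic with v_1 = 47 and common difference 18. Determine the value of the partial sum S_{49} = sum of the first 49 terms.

v_k = 47 + (k - 1)·18.
v_{49} = 911; S = 49·(47 + 911)/2 = 23471.

23471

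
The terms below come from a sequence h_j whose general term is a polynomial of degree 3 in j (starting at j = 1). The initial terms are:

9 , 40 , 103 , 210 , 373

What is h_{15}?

7723

1st diffs: 31, 63, 107, 163.
2nd diffs: 32, 44, 56.
3rd diffs: 12, 12 (constant).
Newton forward-difference form: h_j = 9 + 31·C(j-1,1) + 32·C(j-1,2) + 12·C(j-1,3).
At j = 15: j-1 = 14, so h_{15} = 9 + 434 + 2912 + 4368 = 7723.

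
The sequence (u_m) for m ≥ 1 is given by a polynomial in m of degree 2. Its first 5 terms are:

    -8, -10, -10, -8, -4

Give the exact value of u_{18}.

1st diffs: -2, 0, 2, 4.
2nd diffs: 2, 2, 2 (constant).
Newton forward-difference form: u_m = -8 + (-2)·C(m-1,1) + 2·C(m-1,2).
At m = 18: m-1 = 17, so u_{18} = -8 - 34 + 272 = 230.

230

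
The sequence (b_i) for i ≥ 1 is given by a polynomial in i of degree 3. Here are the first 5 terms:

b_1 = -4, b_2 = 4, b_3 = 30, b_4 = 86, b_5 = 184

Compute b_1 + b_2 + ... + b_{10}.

5000

1st diffs: 8, 26, 56, 98.
2nd diffs: 18, 30, 42.
3rd diffs: 12, 12 (constant).
Newton forward-difference form: b_i = -4 + 8·C(i-1,1) + 18·C(i-1,2) + 12·C(i-1,3).
Continuing: …, 336, 554, 850, 1236, …, b_{10} = 1724.
Summing i = 1..10 (10 terms) gives 5000.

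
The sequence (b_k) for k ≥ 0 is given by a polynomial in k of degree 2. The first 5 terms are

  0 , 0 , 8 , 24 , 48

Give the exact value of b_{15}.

1st diffs: 0, 8, 16, 24.
2nd diffs: 8, 8, 8 (constant).
Newton forward-difference form: b_k = 8·C(k,2).
At k = 15: k = 15, so b_{15} = 840 = 840.

840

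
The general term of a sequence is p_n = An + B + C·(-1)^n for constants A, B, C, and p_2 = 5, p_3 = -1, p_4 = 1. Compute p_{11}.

Write the equations: 2A + B + C = 5; 3A + B - C = -1; 4A + B + C = 1.
Subtracting the first from the second: A - 2C = -6.
Subtracting the second from the third: A + 2C = 2.
Solving: C = 2, A = -2, then B = 7.
So p_n = -2·n + 7 + 2·(-1)^n; at n=11 this is -17.

-17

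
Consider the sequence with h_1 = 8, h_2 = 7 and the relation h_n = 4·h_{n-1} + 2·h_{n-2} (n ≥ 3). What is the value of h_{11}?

6578624

Iterate the recurrence:
h_3 = 44  h_4 = 190  h_5 = 848  h_6 = 3772  h_7 = 16784  h_8 = 74680  h_9 = 332288  h_{10} = 1478512  h_{11} = 6578624.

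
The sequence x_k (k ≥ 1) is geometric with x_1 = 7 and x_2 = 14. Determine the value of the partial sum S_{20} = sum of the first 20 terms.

7340025

Common ratio r = 2.
x_k = 7·2^(k-1).
S = 7·(2^20 - 1)/(2 - 1) = 7·(1048576 - 1)/(1) = 7340025.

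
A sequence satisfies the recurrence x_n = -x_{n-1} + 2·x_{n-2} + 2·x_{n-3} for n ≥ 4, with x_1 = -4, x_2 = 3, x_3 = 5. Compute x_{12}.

-307

x_4 = -7; x_5 = 23; x_6 = -27; x_7 = 59; x_8 = -67; x_9 = 131; x_{10} = -147; x_{11} = 275; x_{12} = -307.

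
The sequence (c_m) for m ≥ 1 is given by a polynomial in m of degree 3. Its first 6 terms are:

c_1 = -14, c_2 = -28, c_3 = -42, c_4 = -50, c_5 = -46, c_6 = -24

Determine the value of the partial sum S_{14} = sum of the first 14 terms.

4536

1st diffs: -14, -14, -8, 4, 22.
2nd diffs: 0, 6, 12, 18.
3rd diffs: 6, 6, 6 (constant).
Newton forward-difference form: c_m = -14 + (-14)·C(m-1,1) + 6·C(m-1,3).
Continuing: …, 22, 98, 210, 364, …, c_{14} = 1520.
Summing m = 1..14 (14 terms) gives 4536.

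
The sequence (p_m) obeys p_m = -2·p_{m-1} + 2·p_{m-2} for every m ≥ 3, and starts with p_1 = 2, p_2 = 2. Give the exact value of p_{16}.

545536

Applying the relation repeatedly:
p_3 = 0; p_4 = 4; p_5 = -8; …; p_{13} = -26752; p_{14} = 73088; p_{15} = -199680; p_{16} = 545536.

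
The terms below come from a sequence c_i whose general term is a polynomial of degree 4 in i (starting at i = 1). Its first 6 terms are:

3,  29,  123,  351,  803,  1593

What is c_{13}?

31203

1st diffs: 26, 94, 228, 452, 790.
2nd diffs: 68, 134, 224, 338.
3rd diffs: 66, 90, 114.
4th diffs: 24, 24 (constant).
Newton forward-difference form: c_i = 3 + 26·C(i-1,1) + 68·C(i-1,2) + 66·C(i-1,3) + 24·C(i-1,4).
At i = 13: i-1 = 12, so c_{13} = 3 + 312 + 4488 + 14520 + 11880 = 31203.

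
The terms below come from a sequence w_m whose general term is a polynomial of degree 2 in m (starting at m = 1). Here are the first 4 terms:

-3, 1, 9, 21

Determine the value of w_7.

1st diffs: 4, 8, 12.
2nd diffs: 4, 4 (constant).
Newton forward-difference form: w_m = -3 + 4·C(m-1,1) + 4·C(m-1,2).
At m = 7: m-1 = 6, so w_7 = -3 + 24 + 60 = 81.

81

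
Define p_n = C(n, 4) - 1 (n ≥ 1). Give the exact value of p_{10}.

C(10, 4) = 210, so p_{10} = 209.

209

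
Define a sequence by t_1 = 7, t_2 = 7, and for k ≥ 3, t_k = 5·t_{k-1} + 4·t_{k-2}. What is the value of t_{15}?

Applying the relation repeatedly:
t_3 = 63;  t_4 = 343;  t_5 = 1967;  …;  t_{12} = 385022743;  t_{13} = 2195231087;  t_{14} = 12516246407;  t_{15} = 71362156383.

71362156383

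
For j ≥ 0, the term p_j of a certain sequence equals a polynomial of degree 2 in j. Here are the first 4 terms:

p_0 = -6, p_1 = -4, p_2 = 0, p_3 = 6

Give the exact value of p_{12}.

1st diffs: 2, 4, 6.
2nd diffs: 2, 2 (constant).
Newton forward-difference form: p_j = -6 + 2·C(j,1) + 2·C(j,2).
At j = 12: j = 12, so p_{12} = -6 + 24 + 132 = 150.

150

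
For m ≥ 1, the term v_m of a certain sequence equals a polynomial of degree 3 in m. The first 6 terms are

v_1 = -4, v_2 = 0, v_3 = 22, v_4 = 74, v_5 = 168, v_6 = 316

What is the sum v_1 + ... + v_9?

1st diffs: 4, 22, 52, 94, 148.
2nd diffs: 18, 30, 42, 54.
3rd diffs: 12, 12, 12 (constant).
Newton forward-difference form: v_m = -4 + 4·C(m-1,1) + 18·C(m-1,2) + 12·C(m-1,3).
Continuing: 530, 822, 1204.
Summing m = 1..9 (9 terms) gives 3132.

3132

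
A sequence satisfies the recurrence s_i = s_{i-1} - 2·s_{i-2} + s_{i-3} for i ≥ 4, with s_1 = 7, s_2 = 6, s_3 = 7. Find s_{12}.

Compute successive terms:
s_4 = 2  s_5 = -6  s_6 = -3  s_7 = 11  s_8 = 11  s_9 = -14  s_{10} = -25  s_{11} = 14  s_{12} = 50.

50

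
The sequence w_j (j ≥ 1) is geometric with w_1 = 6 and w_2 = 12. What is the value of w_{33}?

25769803776

Common ratio r = 2.
w_j = 6·2^(j-1).
w_{33} = 6·2^32 = 25769803776.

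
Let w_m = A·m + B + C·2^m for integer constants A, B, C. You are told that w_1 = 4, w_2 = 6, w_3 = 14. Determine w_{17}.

At m = 1, 2, 3: A + B + 2C = 4; 2A + B + 4C = 6; 3A + B + 8C = 14.
Subtracting the first from the second: A + 2C = 2.
Subtracting the second from the third: A + 4C = 8.
Solving: C = 3, A = -4, then B = 2.
Therefore w_{17} = -68 + 2 + 3·131072 = 393150.

393150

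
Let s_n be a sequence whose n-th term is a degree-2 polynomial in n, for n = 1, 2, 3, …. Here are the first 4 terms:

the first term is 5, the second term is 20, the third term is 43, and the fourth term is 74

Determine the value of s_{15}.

943

1st diffs: 15, 23, 31.
2nd diffs: 8, 8 (constant).
Newton forward-difference form: s_n = 5 + 15·C(n-1,1) + 8·C(n-1,2).
At n = 15: n-1 = 14, so s_{15} = 5 + 210 + 728 = 943.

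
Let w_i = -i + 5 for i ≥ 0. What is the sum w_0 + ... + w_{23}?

Over i = 0..23: Σi = 276.
Total = (-1)·276 + (5)·24 = -156.

-156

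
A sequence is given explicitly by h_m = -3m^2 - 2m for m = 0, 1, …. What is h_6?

h_6 = -3·6^2 - 2·6 = -120.

-120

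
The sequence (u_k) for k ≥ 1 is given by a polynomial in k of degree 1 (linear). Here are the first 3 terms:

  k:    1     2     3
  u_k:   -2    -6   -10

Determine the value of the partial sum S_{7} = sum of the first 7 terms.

1st diffs: -4, -4 (constant).
So u_k = -4k + 2.
Continuing: -14, -18, -22, -26.
Summing k = 1..7 (7 terms) gives -98.

-98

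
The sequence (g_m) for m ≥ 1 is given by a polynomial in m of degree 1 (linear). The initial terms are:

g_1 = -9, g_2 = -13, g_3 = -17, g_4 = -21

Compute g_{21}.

1st diffs: -4, -4, -4 (constant).
So g_m = -4m - 5.
Evaluating at m = 21 gives g_{21} = -89.

-89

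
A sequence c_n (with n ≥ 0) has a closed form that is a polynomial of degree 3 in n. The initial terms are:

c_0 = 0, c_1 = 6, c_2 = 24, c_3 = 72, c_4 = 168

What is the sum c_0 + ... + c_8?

3492

1st diffs: 6, 18, 48, 96.
2nd diffs: 12, 30, 48.
3rd diffs: 18, 18 (constant).
Newton forward-difference form: c_n = 6·C(n,1) + 12·C(n,2) + 18·C(n,3).
Continuing: 330, 576, 924, 1392.
Summing n = 0..8 (9 terms) gives 3492.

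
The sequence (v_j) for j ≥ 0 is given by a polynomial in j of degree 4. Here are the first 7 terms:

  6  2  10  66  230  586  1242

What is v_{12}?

1st diffs: -4, 8, 56, 164, 356, 656.
2nd diffs: 12, 48, 108, 192, 300.
3rd diffs: 36, 60, 84, 108.
4th diffs: 24, 24, 24 (constant).
So v_j = j^4 - j^2 - 4j + 6.
Evaluating at j = 12 gives v_{12} = 20550.

20550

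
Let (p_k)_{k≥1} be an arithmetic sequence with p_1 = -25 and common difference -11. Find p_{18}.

p_k = -25 + (k - 1)·(-11).
p_{18} = -25 + 17·(-11) = -212.

-212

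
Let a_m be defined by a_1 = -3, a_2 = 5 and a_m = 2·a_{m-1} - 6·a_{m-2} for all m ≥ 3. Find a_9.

4816

Iterate the recurrence:
a_3 = 28;  a_4 = 26;  a_5 = -116;  a_6 = -388;  a_7 = -80;  a_8 = 2168;  a_9 = 4816.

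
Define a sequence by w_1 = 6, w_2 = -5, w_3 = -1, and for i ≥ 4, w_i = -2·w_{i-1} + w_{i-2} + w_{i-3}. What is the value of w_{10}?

Compute successive terms:
w_4 = 3  w_5 = -12  w_6 = 26  w_7 = -61  w_8 = 136  w_9 = -307  w_{10} = 689.

689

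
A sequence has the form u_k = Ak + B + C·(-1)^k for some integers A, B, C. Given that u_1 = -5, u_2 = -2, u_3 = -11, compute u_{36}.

-104

Write the equations: A + B - C = -5; 2A + B + C = -2; 3A + B - C = -11.
Subtracting the first from the second: A + 2C = 3.
Subtracting the second from the third: A - 2C = -9.
Solving: C = 3, A = -3, then B = 1.
So u_k = -3·k + 1 + 3·(-1)^k; at k=36 this is -104.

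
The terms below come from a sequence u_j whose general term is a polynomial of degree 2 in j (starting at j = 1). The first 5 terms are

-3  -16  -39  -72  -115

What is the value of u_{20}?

-1960

1st diffs: -13, -23, -33, -43.
2nd diffs: -10, -10, -10 (constant).
Newton forward-difference form: u_j = -3 + (-13)·C(j-1,1) + (-10)·C(j-1,2).
At j = 20: j-1 = 19, so u_{20} = -3 - 247 - 1710 = -1960.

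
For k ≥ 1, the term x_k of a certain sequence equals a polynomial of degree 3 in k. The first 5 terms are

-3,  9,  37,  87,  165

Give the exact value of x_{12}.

1999

1st diffs: 12, 28, 50, 78.
2nd diffs: 16, 22, 28.
3rd diffs: 6, 6 (constant).
Newton forward-difference form: x_k = -3 + 12·C(k-1,1) + 16·C(k-1,2) + 6·C(k-1,3).
At k = 12: k-1 = 11, so x_{12} = -3 + 132 + 880 + 990 = 1999.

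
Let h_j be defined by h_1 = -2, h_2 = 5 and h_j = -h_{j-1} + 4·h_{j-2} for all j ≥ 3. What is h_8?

Step forward from the initial values:
h_3 = -13; h_4 = 33; h_5 = -85; h_6 = 217; h_7 = -557; h_8 = 1425.

1425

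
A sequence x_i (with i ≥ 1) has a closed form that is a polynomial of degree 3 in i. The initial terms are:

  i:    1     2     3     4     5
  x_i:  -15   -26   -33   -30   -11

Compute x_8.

202

1st diffs: -11, -7, 3, 19.
2nd diffs: 4, 10, 16.
3rd diffs: 6, 6 (constant).
Newton forward-difference form: x_i = -15 + (-11)·C(i-1,1) + 4·C(i-1,2) + 6·C(i-1,3).
At i = 8: i-1 = 7, so x_8 = -15 - 77 + 84 + 210 = 202.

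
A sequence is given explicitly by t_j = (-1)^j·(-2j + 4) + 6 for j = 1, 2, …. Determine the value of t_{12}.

-14

(-1)^12 = 1; -2j + 4 at j=12 is -20; so t_{12} = -14.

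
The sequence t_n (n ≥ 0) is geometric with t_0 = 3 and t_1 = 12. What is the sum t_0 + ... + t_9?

1048575

Common ratio r = 4.
t_n = 3·4^(n-0).
S = 3·(4^10 - 1)/(4 - 1) = 3·(1048576 - 1)/(3) = 1048575.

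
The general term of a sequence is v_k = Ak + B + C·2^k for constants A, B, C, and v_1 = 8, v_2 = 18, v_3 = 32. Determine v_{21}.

4194428

At k = 1, 2, 3: A + B + 2C = 8; 2A + B + 4C = 18; 3A + B + 8C = 32.
Subtracting the first from the second: A + 2C = 10.
Subtracting the second from the third: A + 4C = 14.
Solving: C = 2, A = 6, then B = -2.
So v_k = 6·k + (-2) + 2·2^k; at k=21 this is 4194428.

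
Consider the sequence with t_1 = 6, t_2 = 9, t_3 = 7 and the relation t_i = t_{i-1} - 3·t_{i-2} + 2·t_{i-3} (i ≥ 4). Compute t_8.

Step forward from the initial values:
t_4 = -8;  t_5 = -11;  t_6 = 27;  t_7 = 44;  t_8 = -59.

-59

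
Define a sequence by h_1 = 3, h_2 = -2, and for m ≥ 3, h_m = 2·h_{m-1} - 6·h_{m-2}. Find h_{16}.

1481728

Compute successive terms:
h_3 = -22, h_4 = -32, h_5 = 68, …, h_{13} = -52672, h_{14} = -424832, h_{15} = -533632, h_{16} = 1481728.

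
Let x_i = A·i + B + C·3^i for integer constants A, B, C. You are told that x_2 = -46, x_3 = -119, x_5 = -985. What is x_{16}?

At i = 2, 3, 5: 2A + B + 9C = -46; 3A + B + 27C = -119; 5A + B + 243C = -985.
Subtracting the first from the second: A + 18C = -73.
Subtracting the second from the third: 2A + 216C = -866.
Solving: C = -4, A = -1, then B = -8.
Therefore x_{16} = -16 + (-8) + (-4)·43046721 = -172186908.

-172186908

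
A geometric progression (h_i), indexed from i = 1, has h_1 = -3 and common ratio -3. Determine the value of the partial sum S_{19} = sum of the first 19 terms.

h_i = (-3)·(-3)^(i-1).
S = (-3)·((-3)^19 - 1)/(-3 - 1) = (-3)·(-1162261467 - 1)/(-4) = -871696101.

-871696101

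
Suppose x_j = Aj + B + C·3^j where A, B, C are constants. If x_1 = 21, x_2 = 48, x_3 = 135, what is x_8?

32790

The three given values yield: A + B + 3C = 21; 2A + B + 9C = 48; 3A + B + 27C = 135.
Subtracting the first from the second: A + 6C = 27.
Subtracting the second from the third: A + 18C = 87.
Solving: C = 5, A = -3, then B = 9.
Therefore x_8 = -24 + 9 + 5·6561 = 32790.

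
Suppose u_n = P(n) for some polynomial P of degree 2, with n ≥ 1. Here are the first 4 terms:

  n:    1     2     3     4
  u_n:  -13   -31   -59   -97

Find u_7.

-271

1st diffs: -18, -28, -38.
2nd diffs: -10, -10 (constant).
Newton forward-difference form: u_n = -13 + (-18)·C(n-1,1) + (-10)·C(n-1,2).
At n = 7: n-1 = 6, so u_7 = -13 - 108 - 150 = -271.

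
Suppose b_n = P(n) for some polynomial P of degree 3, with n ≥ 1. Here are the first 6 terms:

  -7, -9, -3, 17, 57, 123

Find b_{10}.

1st diffs: -2, 6, 20, 40, 66.
2nd diffs: 8, 14, 20, 26.
3rd diffs: 6, 6, 6 (constant).
Newton forward-difference form: b_n = -7 + (-2)·C(n-1,1) + 8·C(n-1,2) + 6·C(n-1,3).
At n = 10: n-1 = 9, so b_{10} = -7 - 18 + 288 + 504 = 767.

767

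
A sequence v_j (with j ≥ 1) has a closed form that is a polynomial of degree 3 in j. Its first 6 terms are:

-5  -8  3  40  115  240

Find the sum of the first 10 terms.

1st diffs: -3, 11, 37, 75, 125.
2nd diffs: 14, 26, 38, 50.
3rd diffs: 12, 12, 12 (constant).
So v_j = 2j^3 - 5j^2 - 2j.
Continuing: 427, 688, 1035, 1480.
Summing j = 1..10 (10 terms) gives 4015.

4015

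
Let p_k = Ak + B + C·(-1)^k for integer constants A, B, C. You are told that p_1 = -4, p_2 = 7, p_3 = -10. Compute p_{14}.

At k = 1, 2, 3: A + B - C = -4; 2A + B + C = 7; 3A + B - C = -10.
Subtracting the first from the second: A + 2C = 11.
Subtracting the second from the third: A - 2C = -17.
Solving: C = 7, A = -3, then B = 6.
So p_k = -3·k + 6 + 7·(-1)^k; at k=14 this is -29.

-29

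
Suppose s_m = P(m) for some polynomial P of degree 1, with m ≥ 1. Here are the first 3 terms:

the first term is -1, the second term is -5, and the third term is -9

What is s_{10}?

-37

1st diffs: -4, -4 (constant).
So s_m = -4m + 3.
Evaluating at m = 10 gives s_{10} = -37.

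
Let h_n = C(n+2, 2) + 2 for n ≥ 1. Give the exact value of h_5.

C(7, 2) = 21, so h_5 = 23.

23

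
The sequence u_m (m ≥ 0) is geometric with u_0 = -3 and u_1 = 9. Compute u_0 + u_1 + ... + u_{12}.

Common ratio r = -3.
u_m = (-3)·(-3)^(m-0).
S = (-3)·((-3)^13 - 1)/(-3 - 1) = (-3)·(-1594323 - 1)/(-4) = -1195743.

-1195743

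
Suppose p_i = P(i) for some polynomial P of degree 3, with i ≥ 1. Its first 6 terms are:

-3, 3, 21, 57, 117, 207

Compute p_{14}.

1st diffs: 6, 18, 36, 60, 90.
2nd diffs: 12, 18, 24, 30.
3rd diffs: 6, 6, 6 (constant).
So p_i = i^3 - i - 3.
Evaluating at i = 14 gives p_{14} = 2727.

2727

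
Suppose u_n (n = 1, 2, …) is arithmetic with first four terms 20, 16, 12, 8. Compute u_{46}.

Common difference d = -4.
u_n = 20 + (n - 1)·(-4).
u_{46} = 20 + 45·(-4) = -160.

-160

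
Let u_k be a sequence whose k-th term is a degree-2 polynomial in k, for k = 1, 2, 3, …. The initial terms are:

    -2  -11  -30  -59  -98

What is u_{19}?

1st diffs: -9, -19, -29, -39.
2nd diffs: -10, -10, -10 (constant).
Newton forward-difference form: u_k = -2 + (-9)·C(k-1,1) + (-10)·C(k-1,2).
At k = 19: k-1 = 18, so u_{19} = -2 - 162 - 1530 = -1694.

-1694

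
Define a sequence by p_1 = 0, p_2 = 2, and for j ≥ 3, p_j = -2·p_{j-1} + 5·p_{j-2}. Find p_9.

-8176

Compute successive terms:
p_3 = -4;  p_4 = 18;  p_5 = -56;  p_6 = 202;  p_7 = -684;  p_8 = 2378;  p_9 = -8176.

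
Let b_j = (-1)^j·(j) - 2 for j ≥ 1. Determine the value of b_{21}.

-23

(-1)^21 = -1; j at j=21 is 21; so b_{21} = -23.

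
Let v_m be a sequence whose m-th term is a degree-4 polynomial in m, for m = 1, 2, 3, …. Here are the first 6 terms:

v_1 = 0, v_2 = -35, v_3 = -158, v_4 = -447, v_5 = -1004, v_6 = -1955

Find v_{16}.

-78015

1st diffs: -35, -123, -289, -557, -951.
2nd diffs: -88, -166, -268, -394.
3rd diffs: -78, -102, -126.
4th diffs: -24, -24 (constant).
Newton forward-difference form: v_m = (-35)·C(m-1,1) + (-88)·C(m-1,2) + (-78)·C(m-1,3) + (-24)·C(m-1,4).
At m = 16: m-1 = 15, so v_{16} = -525 - 9240 - 35490 - 32760 = -78015.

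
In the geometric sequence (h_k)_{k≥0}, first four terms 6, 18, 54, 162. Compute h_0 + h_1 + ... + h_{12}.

Common ratio r = 3.
h_k = 6·3^(k-0).
S = 6·(3^13 - 1)/(3 - 1) = 6·(1594323 - 1)/(2) = 4782966.

4782966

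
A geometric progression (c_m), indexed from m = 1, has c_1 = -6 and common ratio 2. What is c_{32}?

c_m = (-6)·2^(m-1).
c_{32} = (-6)·2^31 = -12884901888.

-12884901888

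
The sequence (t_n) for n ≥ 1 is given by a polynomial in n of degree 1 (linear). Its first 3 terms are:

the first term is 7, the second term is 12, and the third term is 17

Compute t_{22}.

112

1st diffs: 5, 5 (constant).
So t_n = 5n + 2.
Evaluating at n = 22 gives t_{22} = 112.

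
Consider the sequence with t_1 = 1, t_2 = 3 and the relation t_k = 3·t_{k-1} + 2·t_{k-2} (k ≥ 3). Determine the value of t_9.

Compute successive terms:
t_3 = 11; t_4 = 39; t_5 = 139; t_6 = 495; t_7 = 1763; t_8 = 6279; t_9 = 22363.

22363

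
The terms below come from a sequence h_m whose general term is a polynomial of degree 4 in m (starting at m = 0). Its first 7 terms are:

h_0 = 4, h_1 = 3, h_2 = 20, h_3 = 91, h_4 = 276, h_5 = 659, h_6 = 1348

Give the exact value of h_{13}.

28851

1st diffs: -1, 17, 71, 185, 383, 689.
2nd diffs: 18, 54, 114, 198, 306.
3rd diffs: 36, 60, 84, 108.
4th diffs: 24, 24, 24 (constant).
Newton forward-difference form: h_m = 4 + (-1)·C(m,1) + 18·C(m,2) + 36·C(m,3) + 24·C(m,4).
At m = 13: m = 13, so h_{13} = 4 - 13 + 1404 + 10296 + 17160 = 28851.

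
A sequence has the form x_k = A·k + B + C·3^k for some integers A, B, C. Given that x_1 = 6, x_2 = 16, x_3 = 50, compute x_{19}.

Plug in k = 1, 2, 3: A + B + 3C = 6; 2A + B + 9C = 16; 3A + B + 27C = 50.
Subtracting the first from the second: A + 6C = 10.
Subtracting the second from the third: A + 18C = 34.
Solving: C = 2, A = -2, then B = 2.
Therefore x_{19} = -38 + 2 + 2·1162261467 = 2324522898.

2324522898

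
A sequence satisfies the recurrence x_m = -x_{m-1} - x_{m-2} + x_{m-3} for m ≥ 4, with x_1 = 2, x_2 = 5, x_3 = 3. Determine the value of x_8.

22

Step forward from the initial values:
x_4 = -6;  x_5 = 8;  x_6 = 1;  x_7 = -15;  x_8 = 22.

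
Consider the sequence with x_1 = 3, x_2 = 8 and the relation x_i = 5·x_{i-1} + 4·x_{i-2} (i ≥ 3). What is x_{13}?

x_3 = 52; x_4 = 292; x_5 = 1668; …; x_{10} = 10047908; x_{11} = 57288772; x_{12} = 326635492; x_{13} = 1862332548.

1862332548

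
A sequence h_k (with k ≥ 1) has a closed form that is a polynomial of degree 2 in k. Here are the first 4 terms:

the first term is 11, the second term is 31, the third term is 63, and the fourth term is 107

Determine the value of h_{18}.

1983

1st diffs: 20, 32, 44.
2nd diffs: 12, 12 (constant).
So h_k = 6k^2 + 2k + 3.
Evaluating at k = 18 gives h_{18} = 1983.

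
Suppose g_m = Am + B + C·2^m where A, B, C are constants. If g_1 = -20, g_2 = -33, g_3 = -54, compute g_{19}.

-2097254

At m = 1, 2, 3: A + B + 2C = -20; 2A + B + 4C = -33; 3A + B + 8C = -54.
Subtracting the first from the second: A + 2C = -13.
Subtracting the second from the third: A + 4C = -21.
Solving: C = -4, A = -5, then B = -7.
Hence g_{19} = -5·19 + (-7) + (-4)·524288 = -2097254.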